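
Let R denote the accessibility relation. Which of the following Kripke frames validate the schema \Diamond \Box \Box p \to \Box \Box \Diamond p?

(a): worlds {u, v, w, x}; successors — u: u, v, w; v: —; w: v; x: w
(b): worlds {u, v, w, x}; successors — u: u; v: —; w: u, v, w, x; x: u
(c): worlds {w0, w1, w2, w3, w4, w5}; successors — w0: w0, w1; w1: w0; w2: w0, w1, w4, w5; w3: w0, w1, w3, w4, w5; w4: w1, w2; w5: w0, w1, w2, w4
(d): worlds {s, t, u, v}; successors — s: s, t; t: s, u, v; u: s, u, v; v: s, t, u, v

(c), (d)

The schema corresponds to a generalized confluence (Geach) condition: \forall x \forall y \forall z ((xRy \wedge x R^2 z) \to \exists w (y R^2 w \wedge zRw)).
(a): fails — uRu, uR²v but no t with uR²t and vRt.
(b): fails — wRu, wR²v but no t with uR²t and vRt.
(c): ✓.
(d): ✓.
Valid on: (c), (d).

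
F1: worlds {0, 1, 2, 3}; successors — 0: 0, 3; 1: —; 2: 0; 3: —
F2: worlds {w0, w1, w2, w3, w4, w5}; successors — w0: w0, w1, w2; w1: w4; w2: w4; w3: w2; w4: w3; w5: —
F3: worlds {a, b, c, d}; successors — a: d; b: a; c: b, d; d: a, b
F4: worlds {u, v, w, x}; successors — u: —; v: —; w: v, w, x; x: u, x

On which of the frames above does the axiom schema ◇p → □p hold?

Frame correspondent (Sahlqvist): ∀x ∀y ∀z (Rxy ∧ Rxz → y = z) — i.e. partial functionality.
F1: fails — 0 sees both 0 and 3.
F2: fails — w0 sees both w0 and w1.
F3: fails — c sees both b and d.
F4: fails — w sees both v and w.

none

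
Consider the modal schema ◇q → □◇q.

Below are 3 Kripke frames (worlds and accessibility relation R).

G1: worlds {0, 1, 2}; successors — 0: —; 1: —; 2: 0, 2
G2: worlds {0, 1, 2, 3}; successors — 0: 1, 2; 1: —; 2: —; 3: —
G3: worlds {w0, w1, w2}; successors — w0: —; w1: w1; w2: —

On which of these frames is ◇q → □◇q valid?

G3

This is the axiom for the Euclidean property; its first-order frame correspondent is ∀x ∀y ∀z (Rxy ∧ Rxz → Ryz).
G1: fails — R20 and R22 but not R02.
G2: fails — R01 and R01 but not R11.
G3: satisfies the condition.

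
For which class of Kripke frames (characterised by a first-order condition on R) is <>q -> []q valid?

Suppose ◇q→□q is valid. Take Rxy, Rxz and set V(q)={y}. Then ◇q at x, so □q at x, so q at z, i.e. z=y.

partial functionality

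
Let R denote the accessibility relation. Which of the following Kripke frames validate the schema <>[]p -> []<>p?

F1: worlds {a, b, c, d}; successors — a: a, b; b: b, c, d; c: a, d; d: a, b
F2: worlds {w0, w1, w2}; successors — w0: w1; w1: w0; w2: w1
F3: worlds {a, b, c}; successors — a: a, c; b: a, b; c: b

Frame correspondent (Sahlqvist): forall x forall y forall z (Rxy & Rxz -> exists w (Ryw & Rzw)) — i.e. convergence.
F1: holds.
F2: holds.
F3: fails — Raa and Rac but a and c have no common successor.

F1, F2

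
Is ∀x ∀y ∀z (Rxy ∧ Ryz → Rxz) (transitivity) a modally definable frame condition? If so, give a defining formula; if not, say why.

This is a Sahlqvist condition; the 4 axiom □r → □□r defines it.
Suppose □r→□□r is valid. Take Rxy, Ryz and set V(r)={w : Rxw}. Then □r at x, so □□r at x, so □r at y, so r at z, i.e. Rxz.

Definable; □r → □□r defines it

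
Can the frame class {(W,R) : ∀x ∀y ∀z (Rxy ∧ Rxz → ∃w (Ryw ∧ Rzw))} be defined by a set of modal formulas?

The condition is convergence. A defining modal formula is ◇□p → □◇p.
Suppose ◇□p→□◇p is valid. Take Rxy, Rxz and set V(p)={w : Ryw}. Then □p at y so ◇□p at x, so □◇p at x, so ◇p at z, giving w with Rzw and Ryw.

Yes — defined by ◇□p → □◇p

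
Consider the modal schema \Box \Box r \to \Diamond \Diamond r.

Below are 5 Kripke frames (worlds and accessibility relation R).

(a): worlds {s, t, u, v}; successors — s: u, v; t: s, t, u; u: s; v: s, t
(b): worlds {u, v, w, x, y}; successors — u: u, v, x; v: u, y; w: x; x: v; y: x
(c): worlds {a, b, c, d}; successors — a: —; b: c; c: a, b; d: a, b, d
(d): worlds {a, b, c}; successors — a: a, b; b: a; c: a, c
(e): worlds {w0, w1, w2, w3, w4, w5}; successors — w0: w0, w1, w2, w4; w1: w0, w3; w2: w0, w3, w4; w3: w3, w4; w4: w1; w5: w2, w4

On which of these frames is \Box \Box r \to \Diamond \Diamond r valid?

(a), (b), (d), (e)

Frame correspondent (Sahlqvist): \forall x \exists w (x R^2 w \wedge x R^2 w) — i.e. a generalized confluence (Geach) condition.
(a): satisfies the condition.
(b): satisfies the condition.
(c): fails — at a but no w with aR²w and aR²w.
(d): satisfies the condition.
(e): satisfies the condition.
Valid on: (a), (b), (d), (e).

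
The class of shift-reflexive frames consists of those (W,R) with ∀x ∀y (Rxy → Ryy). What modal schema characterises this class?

A defining formula is □(□q → q) (the T□ axiom).
Suppose □(□q→q) is valid. Take Rxy and set V(q)={w : Ryw}. Then at y, □q holds; since □(□q→q) at x, □q→q at y, so q at y, i.e. Ryy.

□(□q → q)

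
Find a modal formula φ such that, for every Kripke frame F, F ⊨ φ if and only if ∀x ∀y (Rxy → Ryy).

A defining formula is □(□s → s) (the T□ axiom).

□(□s → s)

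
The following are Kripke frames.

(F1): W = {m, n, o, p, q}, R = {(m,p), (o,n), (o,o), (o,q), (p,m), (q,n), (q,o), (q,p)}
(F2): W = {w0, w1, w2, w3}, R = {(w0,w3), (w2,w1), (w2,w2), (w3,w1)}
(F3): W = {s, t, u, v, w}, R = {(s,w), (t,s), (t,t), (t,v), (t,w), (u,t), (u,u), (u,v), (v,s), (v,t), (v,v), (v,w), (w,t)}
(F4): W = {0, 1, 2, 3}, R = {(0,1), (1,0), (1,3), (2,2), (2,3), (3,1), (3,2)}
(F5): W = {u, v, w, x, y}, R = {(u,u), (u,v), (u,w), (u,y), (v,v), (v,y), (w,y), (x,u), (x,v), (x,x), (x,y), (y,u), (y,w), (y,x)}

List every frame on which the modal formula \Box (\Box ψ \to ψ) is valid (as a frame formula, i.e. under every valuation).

The schema corresponds to shift-reflexivity: \forall x \forall y (Rxy \to Ryy).
(F1): fails — Ron but not Rnn.
(F2): fails — Rw3w1 but not Rw1w1.
(F3): fails — Rvw but not Rww.
(F4): fails — R10 but not R00.
(F5): fails — Ruw but not Rww.

none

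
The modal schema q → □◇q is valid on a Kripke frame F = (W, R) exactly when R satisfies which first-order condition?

Suppose q→□◇q is valid. Take Rxy and set V(q)={x}. Then q at x, so □◇q at x, so ◇q at y, so some z with Ryz has q; z=x, i.e. Ryx.
The converse is a direct semantic check.
Frame condition: ∀x ∀y (Rxy → Ryx).

Symmetry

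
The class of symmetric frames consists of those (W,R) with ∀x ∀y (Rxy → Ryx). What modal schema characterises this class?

The condition is symmetry. The B schema r → □◇r defines it.
Suppose r→□◇r is valid. Take Rxy and set V(r)={x}. Then r at x, so □◇r at x, so ◇r at y, so some z with Ryz has r; z=x, i.e. Ryx.

r → □◇r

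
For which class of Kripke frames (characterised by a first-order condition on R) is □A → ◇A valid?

Suppose □A→◇A is valid. At any x set V(A)=W. Then □A at x, so ◇A at x, so x has a successor.
Conversely, any frame satisfying ∀x ∃y Rxy validates the schema.
Frame condition: ∀x ∃y Rxy.

Seriality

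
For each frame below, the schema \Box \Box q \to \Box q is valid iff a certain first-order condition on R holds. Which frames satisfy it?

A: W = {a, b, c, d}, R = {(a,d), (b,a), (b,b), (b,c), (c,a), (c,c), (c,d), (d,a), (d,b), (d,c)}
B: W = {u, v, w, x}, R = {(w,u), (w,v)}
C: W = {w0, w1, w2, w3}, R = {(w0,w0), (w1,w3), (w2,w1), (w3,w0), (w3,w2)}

none

Frame correspondent (Sahlqvist): \forall x \forall y (Rxy \to \exists z (Rxz \wedge Rzy)) — i.e. density.
A: fails — Rad but no z with Raz and Rzd.
B: fails — Rwu but no z with Rwz and Rzu.
C: fails — Rw3w2 but no z with Rw3z and Rzw2.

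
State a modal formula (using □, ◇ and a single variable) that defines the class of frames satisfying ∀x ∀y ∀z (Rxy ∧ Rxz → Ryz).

◇ψ → □◇ψ

A defining formula is ◇ψ → □◇ψ (the 5 axiom).
Suppose ◇ψ→□◇ψ is valid. Take Rxy, Rxz and set V(ψ)={y}. Then ◇ψ at x, so □◇ψ at x, so ◇ψ at z, so some w with Rzw has ψ; w=y, i.e. Rzy. By symmetry of the argument, Ryz.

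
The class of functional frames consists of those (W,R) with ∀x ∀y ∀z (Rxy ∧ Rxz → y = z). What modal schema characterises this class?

A defining formula is ◇p → □p (the CD axiom).
Suppose ◇p→□p is valid. Take Rxy, Rxz and set V(p)={y}. Then ◇p at x, so □p at x, so p at z, i.e. z=y.

◇p → □p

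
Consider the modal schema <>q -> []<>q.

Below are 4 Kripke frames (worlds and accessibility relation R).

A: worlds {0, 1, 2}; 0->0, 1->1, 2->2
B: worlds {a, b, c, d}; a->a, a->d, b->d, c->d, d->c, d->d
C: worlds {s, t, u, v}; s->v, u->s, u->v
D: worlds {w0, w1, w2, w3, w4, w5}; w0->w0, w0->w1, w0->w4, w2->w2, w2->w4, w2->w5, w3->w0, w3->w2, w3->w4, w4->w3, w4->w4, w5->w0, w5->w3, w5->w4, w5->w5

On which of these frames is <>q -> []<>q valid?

This is the axiom for the Euclidean property; its first-order frame correspondent is forall x forall y forall z (Rxy & Rxz -> Ryz).
A: satisfies the condition.
B: fails — Rad and Raa but not Rda.
C: fails — Rsv and Rsv but not Rvv.
D: fails — Rw0w4 and Rw0w1 but not Rw4w1.

A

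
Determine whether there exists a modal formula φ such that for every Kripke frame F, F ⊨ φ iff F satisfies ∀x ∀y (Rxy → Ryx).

Yes — defined by q → □◇q

Yes: it is symmetry, defined by the B schema q → □◇q.
Suppose q→□◇q is valid. Take Rxy and set V(q)={x}. Then q at x, so □◇q at x, so ◇q at y, so some z with Ryz has q; z=x, i.e. Ryx.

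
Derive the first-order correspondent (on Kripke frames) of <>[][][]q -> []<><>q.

This is a Sahlqvist (Geach-type) schema ◇^1□^3q → □^1◇^2q.
Minimal-valuation argument: fix x; take any y with xR^1y and any z with xR^1z. Set V(q) to the set of worlds R-reachable from y in exactly 3 steps. Then □^3q holds at y, so the antecedent holds at x; validity forces ◇^2q at z, giving a w with zR^2w and yR^3w.
First-order correspondent: forall x forall y forall z ((xRy & xRz) -> exists w (y R^3 w & z R^2 w)).

forall x forall y forall z ((xRy & xRz) -> exists w (y R^3 w & z R^2 w))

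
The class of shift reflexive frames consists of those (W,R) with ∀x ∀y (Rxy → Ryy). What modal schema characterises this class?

□(□r → r)

This is shift-reflexivity; the standard corresponding axiom is T□: □(□r → r).
Suppose □(□r→r) is valid. Take Rxy and set V(r)={w : Ryw}. Then at y, □r holds; since □(□r→r) at x, □r→r at y, so r at y, i.e. Ryy.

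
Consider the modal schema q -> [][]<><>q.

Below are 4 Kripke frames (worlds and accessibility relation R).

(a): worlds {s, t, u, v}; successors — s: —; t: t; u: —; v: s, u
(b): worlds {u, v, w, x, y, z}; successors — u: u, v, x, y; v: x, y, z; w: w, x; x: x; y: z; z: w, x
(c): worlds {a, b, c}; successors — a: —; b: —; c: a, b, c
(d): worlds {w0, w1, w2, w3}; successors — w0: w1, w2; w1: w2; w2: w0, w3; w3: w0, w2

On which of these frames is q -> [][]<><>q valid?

(a)

The schema corresponds to a generalized confluence (Geach) condition: forall x forall z (x R^2 z -> exists w (x = w & z R^2 w)).
(a): condition met.
(b): fails — uR²v but no t with u=t and vR²t.
(c): fails — cR²a but no w with c=w and aR²w.
(d): fails — w1R²w0 but no w with w1=w and w0R²w.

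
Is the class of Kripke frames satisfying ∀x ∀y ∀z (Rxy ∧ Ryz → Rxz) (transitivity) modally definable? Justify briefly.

Yes, by □p → □□p

The condition is transitivity. A defining modal formula is □p → □□p.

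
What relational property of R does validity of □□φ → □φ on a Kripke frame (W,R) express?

This schema is the C4 axiom.
Its frame correspondent is density — ∀x ∀y (Rxy → ∃z (Rxz ∧ Rzy)).

density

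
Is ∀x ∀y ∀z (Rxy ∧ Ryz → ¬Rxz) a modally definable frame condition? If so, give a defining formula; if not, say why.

Any modally definable frame class is closed under surjective bounded morphisms.
The 7-cycle (worlds w0,w1,w2,w3,w4,w5,w6 with w0→w1→w2→w3→w4→w5→w6→w0) is intransitive. Mapping every world to a single reflexive point • is a surjective bounded morphism; the reflexive point is not intransitive (R••∧R•• but R••).
So no modal formula (or set of formulas) defines exactly the intransitive frames.

No — not modally definable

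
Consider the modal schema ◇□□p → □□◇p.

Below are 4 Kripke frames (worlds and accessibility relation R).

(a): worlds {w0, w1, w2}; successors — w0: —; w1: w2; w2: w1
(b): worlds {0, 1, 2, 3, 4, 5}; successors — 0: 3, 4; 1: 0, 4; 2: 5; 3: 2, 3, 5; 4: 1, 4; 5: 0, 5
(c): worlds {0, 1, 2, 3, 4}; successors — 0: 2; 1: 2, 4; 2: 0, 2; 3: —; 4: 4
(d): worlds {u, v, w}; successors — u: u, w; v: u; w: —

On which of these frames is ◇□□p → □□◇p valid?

Frame correspondent (Sahlqvist): ∀x ∀y ∀z ((xRy ∧ xR²z) → ∃w (yR²w ∧ zRw)) — i.e. a generalized confluence (Geach) condition.
(a): condition met.
(b): fails — 0R3, 0R²4 but no w with 3R²w and 4Rw.
(c): fails — 1R2, 1R²4 but no w with 2R²w and 4Rw.
(d): fails — uRu, uR²w but no t with uR²t and wRt.
Valid on: (a).

(a)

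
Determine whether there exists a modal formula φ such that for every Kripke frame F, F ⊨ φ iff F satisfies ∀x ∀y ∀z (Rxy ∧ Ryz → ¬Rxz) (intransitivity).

No

Modal frame validity is preserved under surjective bounded morphisms.
The 7-cycle (worlds 0,1,2,3,4,5,6 with 0→1→2→3→4→5→6→0) is intransitive. Mapping every world to a single reflexive point • is a surjective bounded morphism; the reflexive point is not intransitive (R••∧R•• but R••).
So no modal formula (or set of formulas) defines exactly the intransitive frames.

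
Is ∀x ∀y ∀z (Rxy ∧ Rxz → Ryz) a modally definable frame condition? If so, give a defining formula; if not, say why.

Yes, by ◇q → □◇q

Yes: it is the Euclidean property, defined by the 5 schema ◇q → □◇q.
Suppose ◇q→□◇q is valid. Take Rxy, Rxz and set V(q)={y}. Then ◇q at x, so □◇q at x, so ◇q at z, so some w with Rzw has q; w=y, i.e. Rzy. By symmetry of the argument, Ryz.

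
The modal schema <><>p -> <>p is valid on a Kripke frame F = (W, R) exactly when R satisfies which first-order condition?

transitivity

This is a form of the 4 axiom.
Its frame correspondent is transitivity — forall x forall y forall z (Rxy & Ryz -> Rxz).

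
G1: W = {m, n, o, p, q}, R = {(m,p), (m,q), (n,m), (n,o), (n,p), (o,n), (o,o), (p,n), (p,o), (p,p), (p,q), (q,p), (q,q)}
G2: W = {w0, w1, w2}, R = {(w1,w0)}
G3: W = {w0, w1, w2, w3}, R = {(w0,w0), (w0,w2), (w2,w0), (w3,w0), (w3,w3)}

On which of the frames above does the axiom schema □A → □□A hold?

G2

The schema corresponds to transitivity: ∀x ∀y ∀z (Rxy ∧ Ryz → Rxz).
G1: fails — Ron and Rnm but not Rom.
G2: ✓.
G3: fails — Rw3w0 and Rw0w2 but not Rw3w2.
Valid on: G2.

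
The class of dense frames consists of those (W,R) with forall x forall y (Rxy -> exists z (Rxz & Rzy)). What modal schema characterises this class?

□□ψ → □ψ

A defining formula is □□ψ → □ψ (the C4 axiom).
Suppose □□ψ→□ψ is valid. Take Rxy and set V(ψ)={w : xR²w}. Then □□ψ at x, so □ψ at x, so ψ at y, i.e. ∃z(Rxz∧Rzy).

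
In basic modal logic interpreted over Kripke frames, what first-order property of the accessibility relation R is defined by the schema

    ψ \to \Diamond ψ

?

Reflexivity

Equivalently (dual form): □ψ → ψ.
Suppose □ψ→ψ is valid. At any x set V(ψ)={w : Rxw}. Then □ψ holds at x, so ψ holds at x, i.e. Rxx.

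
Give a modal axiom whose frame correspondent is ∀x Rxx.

□s → s

This is reflexivity; the standard corresponding axiom is T: □s → s.
Suppose □s→s is valid. At any x set V(s)={w : Rxw}. Then □s holds at x, so s holds at x, i.e. Rxx.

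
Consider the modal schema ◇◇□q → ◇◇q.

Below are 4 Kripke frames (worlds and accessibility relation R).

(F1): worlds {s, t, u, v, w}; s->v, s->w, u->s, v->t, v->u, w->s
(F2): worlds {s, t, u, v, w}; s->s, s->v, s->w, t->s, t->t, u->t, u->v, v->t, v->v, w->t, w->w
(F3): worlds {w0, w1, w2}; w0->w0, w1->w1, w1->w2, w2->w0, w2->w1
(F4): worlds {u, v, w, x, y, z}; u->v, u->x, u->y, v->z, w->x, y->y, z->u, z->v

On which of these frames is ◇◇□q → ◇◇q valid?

The schema corresponds to a generalized confluence (Geach) condition: ∀x ∀y (xR²y → ∃w (yRw ∧ xR²w)).
(F1): fails — sR²s but no w* with sRw* and sR²w*.
(F2): ✓.
(F3): ✓.
(F4): fails — uR²z but no t with zRt and uR²t.

(F2), (F3)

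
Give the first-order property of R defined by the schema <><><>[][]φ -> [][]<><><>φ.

forall x forall y forall z ((x R^3 y & x R^2 z) -> exists w (y R^2 w & z R^3 w))

This is a Sahlqvist (Geach-type) schema ◇^3□^2φ → □^2◇^3φ.
Minimal-valuation argument: fix x; take any y with xR^3y and any z with xR^2z. Set V(φ) to the set of worlds R-reachable from y in exactly 2 steps. Then □^2φ holds at y, so the antecedent holds at x; validity forces ◇^3φ at z, giving a w with zR^3w and yR^2w.
First-order correspondent: forall x forall y forall z ((x R^3 y & x R^2 z) -> exists w (y R^2 w & z R^3 w)).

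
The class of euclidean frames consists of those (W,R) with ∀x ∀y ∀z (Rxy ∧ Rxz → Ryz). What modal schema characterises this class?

This is the Euclidean property; the standard corresponding axiom is 5: ◇s → □◇s.
Suppose ◇s→□◇s is valid. Take Rxy, Rxz and set V(s)={y}. Then ◇s at x, so □◇s at x, so ◇s at z, so some w with Rzw has s; w=y, i.e. Rzy. By symmetry of the argument, Ryz.

◇s → □◇s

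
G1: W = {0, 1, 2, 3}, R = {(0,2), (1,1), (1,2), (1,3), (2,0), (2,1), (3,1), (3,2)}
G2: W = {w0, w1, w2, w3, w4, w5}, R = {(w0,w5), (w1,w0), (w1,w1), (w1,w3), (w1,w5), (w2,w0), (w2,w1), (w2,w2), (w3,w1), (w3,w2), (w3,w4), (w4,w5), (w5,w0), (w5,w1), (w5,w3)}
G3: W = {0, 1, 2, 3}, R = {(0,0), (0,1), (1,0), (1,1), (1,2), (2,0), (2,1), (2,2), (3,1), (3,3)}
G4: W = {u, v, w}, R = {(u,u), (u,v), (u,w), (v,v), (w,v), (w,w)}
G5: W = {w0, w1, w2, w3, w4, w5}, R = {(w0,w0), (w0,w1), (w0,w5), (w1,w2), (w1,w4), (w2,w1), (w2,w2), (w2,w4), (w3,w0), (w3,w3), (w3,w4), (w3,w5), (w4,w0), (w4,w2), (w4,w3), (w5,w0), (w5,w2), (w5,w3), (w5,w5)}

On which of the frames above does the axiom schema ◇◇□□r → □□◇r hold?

G3, G4, G5

This is the axiom for a generalized confluence (Geach) condition; its first-order frame correspondent is ∀x ∀y ∀z ((xR²y ∧ xR²z) → ∃w (yR²w ∧ zRw)).
G1: fails — 0R²0, 0R²0 but no w with 0R²w and 0Rw.
G2: fails — w0R²w0, w0R²w0 but no w with w0R²w and w0Rw.
G3: holds.
G4: holds.
G5: holds.
Valid on: G3, G4, G5.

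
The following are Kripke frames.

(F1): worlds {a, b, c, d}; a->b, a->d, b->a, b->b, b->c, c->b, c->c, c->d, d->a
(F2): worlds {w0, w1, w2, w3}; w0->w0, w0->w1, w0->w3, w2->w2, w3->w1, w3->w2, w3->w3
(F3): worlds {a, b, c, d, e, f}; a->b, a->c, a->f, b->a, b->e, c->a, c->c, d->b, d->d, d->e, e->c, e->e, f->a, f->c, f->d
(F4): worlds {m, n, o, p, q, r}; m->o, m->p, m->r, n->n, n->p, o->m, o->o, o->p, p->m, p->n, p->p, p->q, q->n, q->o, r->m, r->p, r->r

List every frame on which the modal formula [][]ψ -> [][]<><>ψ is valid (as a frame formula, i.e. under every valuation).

(F1), (F3), (F4)

Frame correspondent (Sahlqvist): forall x forall z (x R^2 z -> exists w (x R^2 w & z R^2 w)) — i.e. a generalized confluence (Geach) condition.
(F1): ✓.
(F2): fails — w0R²w1 but no w with w0R²w and w1R²w.
(F3): ✓.
(F4): ✓.
Valid on: (F1), (F3), (F4).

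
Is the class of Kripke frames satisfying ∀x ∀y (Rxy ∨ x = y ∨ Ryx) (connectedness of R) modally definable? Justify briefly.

No — not modally definable

If a class were modally definable it would be closed under disjoint unions (Goldblatt–Thomason).
Take 2 disjoint single-world reflexive frames: each is trivially connected, but their disjoint union has 2 worlds with no edge between distinct components, so it is not connected.
So no modal formula (or set of formulas) defines exactly the connected frames.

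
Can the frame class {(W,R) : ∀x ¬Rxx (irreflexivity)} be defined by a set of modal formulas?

Modal frame validity is preserved under surjective bounded morphisms.
The 3-cycle (worlds a,b,c with a→b→c→a) is irreflexive, and the map sending every world to a single reflexive point • is a surjective bounded morphism (forth: every edge maps to (•,•); back: every world has a successor). So any modal formula valid on the 3-cycle is also valid on the reflexive point, which is not irreflexive.
So the class is not modally definable.

Not modally definable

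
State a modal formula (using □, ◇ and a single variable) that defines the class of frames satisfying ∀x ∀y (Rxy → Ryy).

This is shift-reflexivity; the standard corresponding axiom is T□: □(□q → q).

□(□q → q)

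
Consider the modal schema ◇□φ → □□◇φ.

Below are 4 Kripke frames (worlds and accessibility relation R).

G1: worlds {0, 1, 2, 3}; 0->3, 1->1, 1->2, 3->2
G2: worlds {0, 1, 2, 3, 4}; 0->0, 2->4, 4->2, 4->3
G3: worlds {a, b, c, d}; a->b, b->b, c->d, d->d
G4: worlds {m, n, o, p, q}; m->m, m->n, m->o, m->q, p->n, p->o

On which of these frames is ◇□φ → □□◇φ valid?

The schema corresponds to a generalized confluence (Geach) condition: ∀x ∀y ∀z ((xRy ∧ xR²z) → ∃w (yRw ∧ zRw)).
G1: fails — 0R3, 0R²2 but no w with 3Rw and 2Rw.
G2: fails — 2R4, 2R²2 but no w with 4Rw and 2Rw.
G3: ✓.
G4: fails — mRm, mR²n but no w with mRw and nRw.

G3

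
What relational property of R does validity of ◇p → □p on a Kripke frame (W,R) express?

Suppose ◇p→□p is valid. Take Rxy, Rxz and set V(p)={y}. Then ◇p at x, so □p at x, so p at z, i.e. z=y.

partial functionality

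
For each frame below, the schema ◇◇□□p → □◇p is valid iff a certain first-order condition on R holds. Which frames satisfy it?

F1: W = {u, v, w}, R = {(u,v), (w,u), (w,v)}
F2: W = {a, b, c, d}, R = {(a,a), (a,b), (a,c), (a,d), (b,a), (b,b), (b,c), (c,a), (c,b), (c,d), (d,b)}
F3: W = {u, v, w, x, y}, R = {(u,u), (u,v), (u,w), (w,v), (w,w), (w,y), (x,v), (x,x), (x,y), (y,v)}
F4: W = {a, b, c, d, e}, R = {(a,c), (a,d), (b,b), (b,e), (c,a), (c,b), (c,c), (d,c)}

F2

This is the axiom for a generalized confluence (Geach) condition; its first-order frame correspondent is ∀x ∀y ∀z ((xR²y ∧ xRz) → ∃w (yR²w ∧ zRw)).
F1: fails — wR²v, wRu but no t with vR²t and uRt.
F2: holds.
F3: fails — uR²u, uRv but no t with uR²t and vRt.
F4: fails — aR²b, aRd but no w with bR²w and dRw.
Valid on: F2.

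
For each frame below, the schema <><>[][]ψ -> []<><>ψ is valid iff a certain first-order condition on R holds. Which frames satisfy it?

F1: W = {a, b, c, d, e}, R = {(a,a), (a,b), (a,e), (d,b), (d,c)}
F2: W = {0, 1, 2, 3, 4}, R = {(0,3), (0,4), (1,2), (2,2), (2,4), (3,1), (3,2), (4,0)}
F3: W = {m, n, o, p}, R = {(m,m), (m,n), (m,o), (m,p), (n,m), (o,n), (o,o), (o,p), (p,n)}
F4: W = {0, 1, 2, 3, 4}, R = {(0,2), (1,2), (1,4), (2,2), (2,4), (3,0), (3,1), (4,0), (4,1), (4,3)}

F3, F4

Frame correspondent (Sahlqvist): forall x forall y forall z ((x R^2 y & xRz) -> exists w (y R^2 w & z R^2 w)) — i.e. a generalized confluence (Geach) condition.
F1: fails — aR²a, aRb but no w with aR²w and bR²w.
F2: fails — 0R²0, 0R4 but no w with 0R²w and 4R²w.
F3: satisfies the condition.
F4: satisfies the condition.
Valid on: F3, F4.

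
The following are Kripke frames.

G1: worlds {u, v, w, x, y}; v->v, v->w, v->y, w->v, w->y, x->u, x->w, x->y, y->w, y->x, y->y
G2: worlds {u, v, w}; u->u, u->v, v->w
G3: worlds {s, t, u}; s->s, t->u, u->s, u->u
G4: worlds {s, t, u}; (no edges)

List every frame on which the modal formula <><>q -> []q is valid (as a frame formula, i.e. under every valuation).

G4

The schema corresponds to a generalized confluence (Geach) condition: forall x forall y forall z ((x R^2 y & xRz) -> exists w (y = w & z = w)).
G1: fails — vR²v, vRw but v ≠ w.
G2: fails — uR²u, uRv but u ≠ v.
G3: fails — tR²s, tRu but s ≠ u.
G4: ✓.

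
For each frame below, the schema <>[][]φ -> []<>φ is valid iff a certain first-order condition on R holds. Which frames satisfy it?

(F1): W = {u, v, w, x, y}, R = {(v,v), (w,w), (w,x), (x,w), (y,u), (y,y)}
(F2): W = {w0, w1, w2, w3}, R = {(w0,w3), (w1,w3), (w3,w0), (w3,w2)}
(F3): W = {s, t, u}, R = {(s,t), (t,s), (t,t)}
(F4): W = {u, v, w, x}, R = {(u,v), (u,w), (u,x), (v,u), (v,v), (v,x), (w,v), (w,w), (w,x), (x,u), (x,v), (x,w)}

(F3), (F4)

The schema corresponds to a generalized confluence (Geach) condition: forall x forall y forall z ((xRy & xRz) -> exists w (y R^2 w & zRw)).
(F1): fails — yRu, yRu but no t with uR²t and uRt.
(F2): fails — w0Rw3, w0Rw3 but no w with w3R²w and w3Rw.
(F3): satisfies the condition.
(F4): satisfies the condition.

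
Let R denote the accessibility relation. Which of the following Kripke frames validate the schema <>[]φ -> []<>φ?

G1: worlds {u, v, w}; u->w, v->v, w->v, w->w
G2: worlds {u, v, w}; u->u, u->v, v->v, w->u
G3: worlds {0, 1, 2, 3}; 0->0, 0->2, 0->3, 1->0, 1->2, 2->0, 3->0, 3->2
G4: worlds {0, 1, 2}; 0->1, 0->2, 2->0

G1, G2, G3

Frame correspondent (Sahlqvist): forall x forall y forall z (Rxy & Rxz -> exists w (Ryw & Rzw)) — i.e. convergence.
G1: holds.
G2: holds.
G3: holds.
G4: fails — R01 and R01 but 1 and 1 have no common successor.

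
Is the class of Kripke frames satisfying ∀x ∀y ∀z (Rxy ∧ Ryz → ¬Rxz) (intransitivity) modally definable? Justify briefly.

Any modally definable frame class is closed under surjective bounded morphisms.
The 3-cycle (worlds s,t,u with s→t→u→s) is intransitive. Mapping every world to a single reflexive point • is a surjective bounded morphism; the reflexive point is not intransitive (R••∧R•• but R••).
So the class is not modally definable.

Not definable by any modal formula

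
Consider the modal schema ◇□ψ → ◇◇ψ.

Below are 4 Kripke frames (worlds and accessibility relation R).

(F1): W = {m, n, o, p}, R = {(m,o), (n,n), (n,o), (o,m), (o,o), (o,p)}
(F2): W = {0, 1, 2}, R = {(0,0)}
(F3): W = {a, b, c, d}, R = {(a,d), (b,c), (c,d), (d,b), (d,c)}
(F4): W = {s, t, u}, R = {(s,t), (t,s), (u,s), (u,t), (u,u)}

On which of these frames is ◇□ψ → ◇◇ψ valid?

(F2), (F3), (F4)

The schema corresponds to a generalized confluence (Geach) condition: ∀x ∀y (xRy → ∃w (yRw ∧ xR²w)).
(F1): fails — oRp but no w with pRw and oR²w.
(F2): satisfies the condition.
(F3): satisfies the condition.
(F4): satisfies the condition.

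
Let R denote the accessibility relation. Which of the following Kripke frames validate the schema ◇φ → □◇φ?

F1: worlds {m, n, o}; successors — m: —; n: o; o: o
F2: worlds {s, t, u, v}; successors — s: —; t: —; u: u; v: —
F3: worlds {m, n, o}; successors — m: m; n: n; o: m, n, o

F1, F2

Frame correspondent (Sahlqvist): ∀x ∀y ∀z (Rxy ∧ Rxz → Ryz) — i.e. the Euclidean property.
F1: ✓.
F2: ✓.
F3: fails — Rom and Ron but not Rmn.
Valid on: F1, F2.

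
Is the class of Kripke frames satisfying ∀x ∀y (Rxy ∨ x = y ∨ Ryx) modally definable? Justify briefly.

Not definable by any modal formula

If a class were modally definable it would be closed under disjoint unions (Goldblatt–Thomason).
Take 2 disjoint single-world reflexive frames: each is trivially connected, but their disjoint union has 2 worlds with no edge between distinct components, so it is not connected.
So no modal formula (or set of formulas) defines exactly the connected frames.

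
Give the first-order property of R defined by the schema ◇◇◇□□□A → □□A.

∀x ∀y ∀z ((xR³y ∧ xR²z) → ∃w (yR³w ∧ z = w))

This is a Sahlqvist (Geach-type) schema ◇^3□^3A → □^2◇^0A.
Minimal-valuation argument: fix x; take any y with xR^3y and any z with xR^2z. Set V(A) to the set of worlds R-reachable from y in exactly 3 steps. Then □^3A holds at y, so the antecedent holds at x; validity forces ◇^0A at z, giving a w with zR^0w and yR^3w.
First-order correspondent: ∀x ∀y ∀z ((xR³y ∧ xR²z) → ∃w (yR³w ∧ z = w)).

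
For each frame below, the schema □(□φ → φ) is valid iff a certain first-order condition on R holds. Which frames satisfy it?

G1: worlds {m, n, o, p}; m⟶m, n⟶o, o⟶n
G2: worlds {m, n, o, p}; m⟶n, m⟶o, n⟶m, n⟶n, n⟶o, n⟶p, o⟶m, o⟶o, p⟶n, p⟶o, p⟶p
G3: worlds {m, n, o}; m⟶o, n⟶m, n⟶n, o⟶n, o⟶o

none

Frame correspondent (Sahlqvist): ∀x ∀y (Rxy → Ryy) — i.e. shift-reflexivity.
G1: fails — Rno but not Roo.
G2: fails — Rom but not Rmm.
G3: fails — Rnm but not Rmm.
Valid on no frame.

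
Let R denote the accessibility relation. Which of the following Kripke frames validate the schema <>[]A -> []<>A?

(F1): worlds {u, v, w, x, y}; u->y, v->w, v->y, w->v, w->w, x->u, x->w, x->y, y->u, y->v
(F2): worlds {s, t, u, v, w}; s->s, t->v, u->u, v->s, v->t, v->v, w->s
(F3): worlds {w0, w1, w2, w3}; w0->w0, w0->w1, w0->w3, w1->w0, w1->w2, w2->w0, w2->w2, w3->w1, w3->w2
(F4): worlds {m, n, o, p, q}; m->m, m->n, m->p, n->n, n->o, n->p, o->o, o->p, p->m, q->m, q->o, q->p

This is the axiom for convergence; its first-order frame correspondent is forall x forall y forall z (Rxy & Rxz -> exists w (Ryw & Rzw)).
(F1): fails — Rxw and Rxu but w and u have no common successor.
(F2): fails — Rvt and Rvs but t and s have no common successor.
(F3): satisfies the condition.
(F4): fails — Rmn and Rmp but n and p have no common successor.

(F3)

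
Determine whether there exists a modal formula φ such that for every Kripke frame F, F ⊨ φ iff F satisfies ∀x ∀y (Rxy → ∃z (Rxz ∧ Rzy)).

Yes: it is density, defined by the C4 schema □□q → □q.

Definable; □□q → □q defines it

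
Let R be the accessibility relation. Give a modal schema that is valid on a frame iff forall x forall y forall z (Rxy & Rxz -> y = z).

This is partial functionality; the standard corresponding axiom is CD: ◇p → □p.
Suppose ◇p→□p is valid. Take Rxy, Rxz and set V(p)={y}. Then ◇p at x, so □p at x, so p at z, i.e. z=y.

◇p → □p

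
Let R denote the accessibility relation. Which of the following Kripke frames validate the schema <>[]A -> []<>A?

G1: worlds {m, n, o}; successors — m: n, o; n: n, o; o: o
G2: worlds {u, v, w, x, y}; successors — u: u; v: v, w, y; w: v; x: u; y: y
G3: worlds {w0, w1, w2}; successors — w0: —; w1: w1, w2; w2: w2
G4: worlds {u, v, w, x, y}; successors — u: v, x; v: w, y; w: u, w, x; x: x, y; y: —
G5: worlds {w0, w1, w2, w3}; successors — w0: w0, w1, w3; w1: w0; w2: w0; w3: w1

G1, G3

This is the axiom for convergence; its first-order frame correspondent is forall x forall y forall z (Rxy & Rxz -> exists w (Ryw & Rzw)).
G1: condition met.
G2: fails — Rvw and Rvy but w and y have no common successor.
G3: condition met.
G4: fails — Rvw and Rvy but w and y have no common successor.
G5: fails — Rw0w1 and Rw0w3 but w1 and w3 have no common successor.
Valid on: G1, G3.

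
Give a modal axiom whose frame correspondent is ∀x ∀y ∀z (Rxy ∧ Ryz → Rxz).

□ψ → □□ψ

The condition is transitivity. The 4 schema □ψ → □□ψ defines it.
Suppose □ψ→□□ψ is valid. Take Rxy, Ryz and set V(ψ)={w : Rxw}. Then □ψ at x, so □□ψ at x, so □ψ at y, so ψ at z, i.e. Rxz.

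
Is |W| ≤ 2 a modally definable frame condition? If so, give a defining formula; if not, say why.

Not modally definable

Any modally definable frame class is closed under disjoint unions.
Any modal formula valid on each of 3 disjoint one-world frames is valid on their disjoint union (validity is preserved under disjoint unions). Each one-world frame has |W|=1≤2, but the union has |W|=3.
So the class is not modally definable.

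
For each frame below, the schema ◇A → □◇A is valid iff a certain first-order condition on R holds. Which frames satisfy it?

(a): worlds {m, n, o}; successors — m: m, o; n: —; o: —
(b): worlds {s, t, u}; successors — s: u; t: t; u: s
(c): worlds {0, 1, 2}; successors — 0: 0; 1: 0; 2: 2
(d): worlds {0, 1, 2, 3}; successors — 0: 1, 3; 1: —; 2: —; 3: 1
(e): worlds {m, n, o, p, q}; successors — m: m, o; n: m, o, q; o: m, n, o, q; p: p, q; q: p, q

This is the axiom for the Euclidean property; its first-order frame correspondent is ∀x ∀y ∀z (Rxy ∧ Rxz → Ryz).
(a): fails — Rmo and Rmo but not Roo.
(b): fails — Rsu and Rsu but not Ruu.
(c): satisfies the condition.
(d): fails — R01 and R01 but not R11.
(e): fails — Rnq and Rno but not Rqo.
Valid on: (c).

(c)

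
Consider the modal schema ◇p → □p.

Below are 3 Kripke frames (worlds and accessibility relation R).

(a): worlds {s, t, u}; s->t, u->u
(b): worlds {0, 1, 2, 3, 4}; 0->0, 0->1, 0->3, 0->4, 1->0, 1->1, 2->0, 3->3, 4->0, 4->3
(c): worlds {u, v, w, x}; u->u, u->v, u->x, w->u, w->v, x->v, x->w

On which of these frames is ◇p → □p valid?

This is the axiom for partial functionality; its first-order frame correspondent is ∀x ∀y ∀z (Rxy ∧ Rxz → y = z).
(a): condition met.
(b): fails — 0 sees both 0 and 1.
(c): fails — u sees both u and v.

(a)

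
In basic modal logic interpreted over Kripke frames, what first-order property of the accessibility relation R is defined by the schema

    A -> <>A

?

Reflexivity

Replacing A by ¬A and contraposing gives the equivalent schema □A → A.
Suppose □A→A is valid. At any x set V(A)={w : Rxw}. Then □A holds at x, so A holds at x, i.e. Rxx.
The converse is a direct semantic check.
Frame condition: forall x Rxx.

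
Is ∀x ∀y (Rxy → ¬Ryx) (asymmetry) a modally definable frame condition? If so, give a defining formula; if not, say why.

Not definable by any modal formula

Modal frame validity is preserved under surjective bounded morphisms.
The 4-cycle (worlds 0,1,2,3 with 0→1→2→3→0) is asymmetric. Mapping every world to a single reflexive point • is a surjective bounded morphism, and the reflexive point is not asymmetric (R•• but asymmetry requires ¬R••).
So no modal formula (or set of formulas) defines exactly the asymmetric frames.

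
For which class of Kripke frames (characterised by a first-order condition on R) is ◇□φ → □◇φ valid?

Suppose ◇□φ→□◇φ is valid. Take Rxy, Rxz and set V(φ)={w : Ryw}. Then □φ at y so ◇□φ at x, so □◇φ at x, so ◇φ at z, giving w with Rzw and Ryw.
Conversely, any frame satisfying ∀x ∀y ∀z (Rxy ∧ Rxz → ∃w (Ryw ∧ Rzw)) validates the schema.
So the correspondent is convergence.

convergence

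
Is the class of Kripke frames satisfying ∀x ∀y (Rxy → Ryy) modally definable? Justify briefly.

Yes — defined by □(□r → r)

Yes: it is shift-reflexivity, defined by the T□ schema □(□r → r).
Suppose □(□r→r) is valid. Take Rxy and set V(r)={w : Ryw}. Then at y, □r holds; since □(□r→r) at x, □r→r at y, so r at y, i.e. Ryy.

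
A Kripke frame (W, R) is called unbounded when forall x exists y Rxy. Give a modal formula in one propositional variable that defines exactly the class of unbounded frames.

A defining formula is □p → ◇p (the D axiom).
Suppose □p→◇p is valid. At any x set V(p)=W. Then □p at x, so ◇p at x, so x has a successor.

□p → ◇p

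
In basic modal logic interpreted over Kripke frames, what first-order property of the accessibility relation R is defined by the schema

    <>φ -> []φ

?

Suppose ◇φ→□φ is valid. Take Rxy, Rxz and set V(φ)={y}. Then ◇φ at x, so □φ at x, so φ at z, i.e. z=y.
Conversely, any frame satisfying forall x forall y forall z (Rxy & Rxz -> y = z) validates the schema.
Frame condition: forall x forall y forall z (Rxy & Rxz -> y = z).

Partial functionality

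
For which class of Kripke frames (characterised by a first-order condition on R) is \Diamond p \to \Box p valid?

This schema is the CD axiom.
It corresponds to partial functionality: \forall x \forall y \forall z (Rxy \wedge Rxz \to y = z).

Partial functionality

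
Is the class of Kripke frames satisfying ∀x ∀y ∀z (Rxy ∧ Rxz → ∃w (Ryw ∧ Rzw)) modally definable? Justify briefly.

This is a Sahlqvist condition; the .2 axiom ◇□p → □◇p defines it.
Suppose ◇□p→□◇p is valid. Take Rxy, Rxz and set V(p)={w : Ryw}. Then □p at y so ◇□p at x, so □◇p at x, so ◇p at z, giving w with Rzw and Ryw.

Yes — defined by ◇□p → □◇p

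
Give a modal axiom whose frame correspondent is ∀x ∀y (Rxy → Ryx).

q → □◇q

A defining formula is q → □◇q (the B axiom).
Suppose q→□◇q is valid. Take Rxy and set V(q)={x}. Then q at x, so □◇q at x, so ◇q at y, so some z with Ryz has q; z=x, i.e. Ryx.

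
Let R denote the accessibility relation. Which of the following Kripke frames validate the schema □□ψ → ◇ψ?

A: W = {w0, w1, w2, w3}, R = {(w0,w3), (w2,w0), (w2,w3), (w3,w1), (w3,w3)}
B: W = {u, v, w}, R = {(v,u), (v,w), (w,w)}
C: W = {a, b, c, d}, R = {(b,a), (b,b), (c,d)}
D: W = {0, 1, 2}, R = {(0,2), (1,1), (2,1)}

none

Frame correspondent (Sahlqvist): ∀x ∃w (xR²w ∧ xRw) — i.e. a generalized confluence (Geach) condition.
A: fails — at w1 but no w with w1R²w and w1Rw.
B: fails — at u but no t with uR²t and uRt.
C: fails — at a but no w with aR²w and aRw.
D: fails — at 0 but no w with 0R²w and 0Rw.
Valid on no frame.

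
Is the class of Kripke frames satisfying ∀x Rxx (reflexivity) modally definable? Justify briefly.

Yes, by □q → q

This is a Sahlqvist condition; the T axiom □q → q defines it.
Suppose □q→q is valid. At any x set V(q)={w : Rxw}. Then □q holds at x, so q holds at x, i.e. Rxx.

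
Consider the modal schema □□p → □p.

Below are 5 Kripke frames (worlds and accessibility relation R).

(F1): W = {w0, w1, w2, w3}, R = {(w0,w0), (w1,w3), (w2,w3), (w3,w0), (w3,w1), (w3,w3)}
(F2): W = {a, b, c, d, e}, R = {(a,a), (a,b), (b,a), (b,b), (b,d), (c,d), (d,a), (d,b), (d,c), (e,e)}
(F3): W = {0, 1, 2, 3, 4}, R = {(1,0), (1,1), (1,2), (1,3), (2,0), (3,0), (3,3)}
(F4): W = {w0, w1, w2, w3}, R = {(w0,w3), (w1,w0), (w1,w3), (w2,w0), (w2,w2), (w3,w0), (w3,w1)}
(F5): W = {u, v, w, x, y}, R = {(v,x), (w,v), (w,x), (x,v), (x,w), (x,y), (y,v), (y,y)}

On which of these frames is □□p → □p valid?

The schema corresponds to density: ∀x ∀y (Rxy → ∃z (Rxz ∧ Rzy)).
(F1): ✓.
(F2): fails — Rcd but no z with Rcz and Rzd.
(F3): fails — R20 but no z with R2z and Rz0.
(F4): fails — Rw3w1 but no z with Rw3z and Rzw1.
(F5): fails — Rxw but no z with Rxz and Rzw.
Valid on: (F1).

(F1)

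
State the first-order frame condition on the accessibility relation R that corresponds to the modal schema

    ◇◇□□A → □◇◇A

∀x ∀y ∀z ((xR²y ∧ xRz) → ∃w (yR²w ∧ zR²w))

This is a Sahlqvist (Geach-type) schema ◇^2□^2A → □^1◇^2A.
Minimal-valuation argument: fix x; take any y with xR^2y and any z with xR^1z. Set V(A) to the set of worlds R-reachable from y in exactly 2 steps. Then □^2A holds at y, so the antecedent holds at x; validity forces ◇^2A at z, giving a w with zR^2w and yR^2w.
First-order correspondent: ∀x ∀y ∀z ((xR²y ∧ xRz) → ∃w (yR²w ∧ zR²w)).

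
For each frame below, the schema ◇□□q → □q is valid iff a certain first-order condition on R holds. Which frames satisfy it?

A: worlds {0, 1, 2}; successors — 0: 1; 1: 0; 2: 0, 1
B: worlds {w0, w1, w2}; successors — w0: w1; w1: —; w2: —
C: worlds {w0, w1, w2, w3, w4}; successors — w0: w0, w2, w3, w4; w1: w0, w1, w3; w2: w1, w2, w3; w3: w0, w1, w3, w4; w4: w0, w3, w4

C

This is the axiom for a generalized confluence (Geach) condition; its first-order frame correspondent is ∀x ∀y ∀z ((xRy ∧ xRz) → ∃w (yR²w ∧ z = w)).
A: fails — 2R0, 2R1 but no w with 0R²w and 1=w.
B: fails — w0Rw1, w0Rw1 but no w with w1R²w and w1=w.
C: holds.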